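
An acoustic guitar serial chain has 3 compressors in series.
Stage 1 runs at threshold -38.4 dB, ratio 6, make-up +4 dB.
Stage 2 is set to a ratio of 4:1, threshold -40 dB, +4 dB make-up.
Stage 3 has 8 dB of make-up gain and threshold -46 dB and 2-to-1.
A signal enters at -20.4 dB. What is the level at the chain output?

-31.925 dB

Stage 1: 18 dB above -38.4 dB, reduced 6:1 to 3 dB above → -35.4 dB; +4 dB make-up → -31.4 dB.
Stage 2: overshoot 8.6 dB → 8.6/4 = 2.15 dB → -37.85 dB; +4 dB make-up → -33.85 dB.
Stage 3: 12.15 dB above -46 dB, reduced 2:1 to 6.075 dB above → -39.925 dB; +8 dB make-up → -31.925 dB.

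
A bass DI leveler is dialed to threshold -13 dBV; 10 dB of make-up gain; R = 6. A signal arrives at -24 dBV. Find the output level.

-14 dBV

-24 dBV is 11 dB below the -13 dBV threshold, so no gain reduction is applied.
Make-up gain adds 10 dB: -24 + 10 = -14 dBV.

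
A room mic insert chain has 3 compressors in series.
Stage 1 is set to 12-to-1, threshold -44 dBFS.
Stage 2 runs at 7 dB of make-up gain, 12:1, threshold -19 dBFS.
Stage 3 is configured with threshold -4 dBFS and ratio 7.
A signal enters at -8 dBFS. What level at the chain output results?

-34 dBFS

Stage 1: -8 dBFS is 36 dB over -44 dBFS; at 12:1 that becomes 3 dB over, giving -41 dBFS.
Stage 2: -41 dBFS is at or below the -19 dBFS threshold — no compression; make-up brings it to -34 dBFS.
Stage 3: -34 dBFS ≤ -4 dBFS, so stage 3 doesn't engage; output -34 dBFS.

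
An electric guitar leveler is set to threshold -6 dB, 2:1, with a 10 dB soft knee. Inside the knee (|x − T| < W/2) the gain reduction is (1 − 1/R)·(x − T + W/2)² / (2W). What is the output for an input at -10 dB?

x − T + W/2 = -10 − (-6) + 5 = 1.
GR = (1 − 1/2) × 1² / 20 = 0.5 × 1 / 20 = 0.025 dB.
Output = -10 − 0.025 = -10.025 dB.

-10.025 dB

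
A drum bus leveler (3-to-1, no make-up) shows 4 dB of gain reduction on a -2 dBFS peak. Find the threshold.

-8 dBFS

Gain reduction = -2 − (-6) = 4 dB; output overshoot = GR / (R − 1) = 4 / 2 = 2 dB.
Threshold = output − output overshoot = -6 − 2 = -8 dBFS.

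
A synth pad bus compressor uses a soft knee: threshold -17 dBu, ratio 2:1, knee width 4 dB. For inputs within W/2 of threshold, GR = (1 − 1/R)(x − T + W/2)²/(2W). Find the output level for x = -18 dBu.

-18.0625 dBu

x − T + W/2 = -18 − (-17) + 2 = 1.
GR = (1 − 1/2) × 1² / 8 = 0.5 × 1 / 8 = 0.0625 dB.
Output = -18 − 0.0625 = -18.0625 dBu.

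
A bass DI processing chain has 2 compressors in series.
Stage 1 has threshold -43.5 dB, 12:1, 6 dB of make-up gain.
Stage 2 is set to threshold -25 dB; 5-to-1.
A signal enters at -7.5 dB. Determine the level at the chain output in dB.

Stage 1: overshoot 36 dB → 36/12 = 3 dB → -40.5 dB; +6 dB make-up → -34.5 dB.
Stage 2: -34.5 dB is at or below the -25 dB threshold — no compression; output -34.5 dB.

-34.5 dB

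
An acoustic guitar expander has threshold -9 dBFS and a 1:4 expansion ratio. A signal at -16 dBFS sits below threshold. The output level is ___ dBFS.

-37 dBFS

Below threshold, a 1:4 expander applies gain = (4−1)×(T − x) of attenuation.
(4−1) × 7 = 21 dB, so output = -16 − 21 = -37 dBFS.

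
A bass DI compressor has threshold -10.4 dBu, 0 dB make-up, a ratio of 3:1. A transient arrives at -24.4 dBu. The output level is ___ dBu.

-24.4 dBu

-24.4 dBu is 14 dB below the -10.4 dBu threshold, so no gain reduction is applied.
Output = input = -24.4 dBu.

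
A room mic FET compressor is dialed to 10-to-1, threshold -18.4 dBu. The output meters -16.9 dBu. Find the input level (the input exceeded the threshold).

-3.4 dBu

Post-compression overshoot = -16.9 − (-18.4) = 1.5 dB.
Before 10:1 compression the overshoot was 1.5 × 10 = 15 dB, so input = -18.4 + 15 = -3.4 dBu.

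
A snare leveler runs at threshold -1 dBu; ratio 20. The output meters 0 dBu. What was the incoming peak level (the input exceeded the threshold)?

19 dBu

The compressed level sits 0 − (-1) = 1 dB over threshold.
Input overshoot = R × output overshoot = 20 dB → input = -1 + 20 = 19 dBu.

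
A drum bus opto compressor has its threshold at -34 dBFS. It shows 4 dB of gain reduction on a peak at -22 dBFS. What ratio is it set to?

Input overshoot = -22 − (-34) = 12 dB.
Output overshoot = 12 − 4 = 8 dB.
Ratio = input overshoot / output overshoot = 12 / 8 = 1.5.

1.5:1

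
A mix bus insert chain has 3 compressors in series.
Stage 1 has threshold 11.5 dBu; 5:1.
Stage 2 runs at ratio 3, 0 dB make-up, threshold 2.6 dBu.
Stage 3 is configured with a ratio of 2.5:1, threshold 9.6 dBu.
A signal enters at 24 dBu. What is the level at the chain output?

6.4 dBu

Stage 1: 24 dBu is 12.5 dB over 11.5 dBu; at 5:1 that becomes 2.5 dB over, giving 14 dBu.
Stage 2: overshoot 11.4 dB → 11.4/3 = 3.8 dB → 6.4 dBu.
Stage 3: below threshold (6.4 ≤ 9.6); passes unchanged; output 6.4 dBu.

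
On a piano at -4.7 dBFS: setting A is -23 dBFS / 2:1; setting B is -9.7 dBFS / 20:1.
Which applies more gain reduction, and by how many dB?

A, by 4.4 dB

A: 18.3 dB over, compressed to 9.15 dB over, so 9.15 dB of GR.
B: 5 dB over, compressed to 0.25 dB over, so 4.75 dB of GR.
Difference: 4.4 dB in favour of A.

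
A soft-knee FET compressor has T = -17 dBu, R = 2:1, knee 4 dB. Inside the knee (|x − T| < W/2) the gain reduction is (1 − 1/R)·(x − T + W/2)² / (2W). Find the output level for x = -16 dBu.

-16.5625 dBu

x − T + W/2 = -16 − (-17) + 2 = 3.
GR = (1 − 1/2) × 3² / 8 = 0.5 × 9 / 8 = 0.5625 dB.
Output = -16 − 0.5625 = -16.5625 dBu.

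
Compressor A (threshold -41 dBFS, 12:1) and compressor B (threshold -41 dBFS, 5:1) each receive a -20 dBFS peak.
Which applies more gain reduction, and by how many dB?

A, by 2.45 dB

A: 21 dB over, compressed to 1.75 dB over, so 19.25 dB of GR.
B: 21 dB over, compressed to 4.2 dB over, so 16.8 dB of GR.
A reduces 2.45 dB more.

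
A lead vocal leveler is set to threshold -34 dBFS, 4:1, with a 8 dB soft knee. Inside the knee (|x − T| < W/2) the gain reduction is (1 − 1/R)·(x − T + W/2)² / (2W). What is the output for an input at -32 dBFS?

-33.6875 dBFS

x − T + W/2 = -32 − (-34) + 4 = 6.
GR = (1 − 1/4) × 6² / 16 = 0.75 × 36 / 16 = 1.6875 dB.
Output = -32 − 1.6875 = -33.6875 dBFS.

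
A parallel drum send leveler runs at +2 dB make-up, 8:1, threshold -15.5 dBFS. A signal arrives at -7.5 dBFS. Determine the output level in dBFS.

-12.5 dBFS

Overshoot: -7.5 − (-15.5) = 8 dB.
8:1 compression reduces that to 8/8 = 1 dB over.
Output = -15.5 + 1 = -14.5 dBFS; make-up adds 2 dB, giving -12.5 dBFS.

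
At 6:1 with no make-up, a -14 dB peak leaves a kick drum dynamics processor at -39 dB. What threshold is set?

Let T be the threshold. Output overshoot = (input overshoot)/R, so -39 − T = (-14 − T)/6.
6·(-39 − T) = -14 − T → 5·T = -234 − (-14) = -220.
T = -220/5 = -44 dB.

-44 dB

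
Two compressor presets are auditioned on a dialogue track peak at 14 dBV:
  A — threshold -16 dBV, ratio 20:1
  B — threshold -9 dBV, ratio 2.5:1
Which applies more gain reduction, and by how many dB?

A, by 14.7 dB

A: 30 dB over, compressed to 1.5 dB over, so 28.5 dB of GR.
B: 23 dB over, compressed to 9.2 dB over, so 13.8 dB of GR.
Difference: 14.7 dB in favour of A.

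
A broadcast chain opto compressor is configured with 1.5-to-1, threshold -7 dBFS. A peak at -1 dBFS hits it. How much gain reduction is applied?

2 dB

The signal is 6 dB above threshold.
At 1.5:1, output sits 6/1.5 = 4 dB above threshold.
Gain reduction = 6 − 4 = 2 dB.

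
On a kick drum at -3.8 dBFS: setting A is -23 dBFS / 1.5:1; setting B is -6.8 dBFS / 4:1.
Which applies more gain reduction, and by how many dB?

A: overshoot 19.2 dB → output overshoot 12.8 dB → GR 6.4 dB.
B: overshoot 3 dB → output overshoot 0.75 dB → GR 2.25 dB.
A reduces 4.15 dB more.

A, by 4.15 dB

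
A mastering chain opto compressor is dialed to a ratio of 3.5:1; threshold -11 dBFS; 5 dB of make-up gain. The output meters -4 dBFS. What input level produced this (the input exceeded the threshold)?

Remove make-up: -4 − 5 = -9 dBFS.
Post-compression overshoot = -9 − (-11) = 2 dB.
Before 3.5:1 compression the overshoot was 2 × 3.5 = 7 dB, so input = -11 + 7 = -4 dBFS.

-4 dBFS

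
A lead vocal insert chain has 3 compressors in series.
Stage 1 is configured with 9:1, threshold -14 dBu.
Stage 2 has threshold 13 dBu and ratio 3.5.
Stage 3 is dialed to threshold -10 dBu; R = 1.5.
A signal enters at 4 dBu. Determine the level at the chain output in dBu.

-12 dBu

Stage 1: overshoot 18 dB → 18/9 = 2 dB → -12 dBu.
Stage 2: -12 dBu ≤ 13 dBu, so stage 2 doesn't engage; output -12 dBu.
Stage 3: -12 dBu is at or below the -10 dBu threshold — no compression; output -12 dBu.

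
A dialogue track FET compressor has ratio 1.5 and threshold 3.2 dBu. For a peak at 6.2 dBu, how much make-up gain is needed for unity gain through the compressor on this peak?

1 dB

The peak compresses to 3.2 + 3/1.5 = 5.2 dBu.
To reach 6.2 dBu requires 6.2 − 5.2 = 1 dB of make-up.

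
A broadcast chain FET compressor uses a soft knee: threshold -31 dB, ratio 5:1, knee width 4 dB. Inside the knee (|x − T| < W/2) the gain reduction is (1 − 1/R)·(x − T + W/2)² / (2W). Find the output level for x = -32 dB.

-32.1 dB

x − T + W/2 = -32 − (-31) + 2 = 1.
GR = (1 − 1/5) × 1² / 8 = 0.8 × 1 / 8 = 0.1 dB.
Output = -32 − 0.1 = -32.1 dB.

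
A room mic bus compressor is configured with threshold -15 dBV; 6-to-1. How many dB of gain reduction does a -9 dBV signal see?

5 dB

-9 dBV exceeds the threshold by 6 dB.
At 6:1, output sits 6/6 = 1 dB above threshold.
GR = overshoot in − overshoot out = 6 − 1 = 5 dB.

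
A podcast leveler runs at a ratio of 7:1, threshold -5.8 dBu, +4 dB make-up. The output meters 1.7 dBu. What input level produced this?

18.7 dBu

Stripping the +4 dB make-up gives -2.3 dBu at the gain stage.
The compressed level sits -2.3 − (-5.8) = 3.5 dB over threshold.
Before 7:1 compression the overshoot was 3.5 × 7 = 24.5 dB, so input = -5.8 + 24.5 = 18.7 dBu.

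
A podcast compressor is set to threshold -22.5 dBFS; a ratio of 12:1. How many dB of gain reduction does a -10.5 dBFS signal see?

The signal is 12 dB above threshold.
After 12:1 compression the overshoot becomes 12/12 = 1 dB.
Gain reduction = 12 − 1 = 11 dB.

11 dB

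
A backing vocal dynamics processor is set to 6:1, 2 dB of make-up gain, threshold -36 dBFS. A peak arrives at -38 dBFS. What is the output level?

-38 dBFS is 2 dB below the -36 dBFS threshold, so no gain reduction is applied.
Make-up gain adds 2 dB: -38 + 2 = -36 dBFS.

-36 dBFS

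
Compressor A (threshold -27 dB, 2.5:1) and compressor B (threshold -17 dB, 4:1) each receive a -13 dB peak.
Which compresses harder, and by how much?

A, by 5.4 dB

A: GR = 14 − 14/2.5 = 8.4 dB.
B: GR = 4 − 4/4 = 3 dB.
A reduces 5.4 dB more.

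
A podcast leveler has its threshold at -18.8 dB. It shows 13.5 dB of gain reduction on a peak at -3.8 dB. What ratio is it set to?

10:1

Input overshoot = -3.8 − (-18.8) = 15 dB.
Output overshoot = 15 − 13.5 = 1.5 dB.
Ratio = input overshoot / output overshoot = 15 / 1.5 = 10.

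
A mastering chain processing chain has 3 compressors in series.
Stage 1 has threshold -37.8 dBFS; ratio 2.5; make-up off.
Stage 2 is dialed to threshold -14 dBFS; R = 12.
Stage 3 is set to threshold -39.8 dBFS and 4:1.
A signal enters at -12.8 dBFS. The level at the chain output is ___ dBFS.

Stage 1: overshoot 25 dB → 25/2.5 = 10 dB → -27.8 dBFS.
Stage 2: below threshold (-27.8 ≤ -14); passes unchanged; output -27.8 dBFS.
Stage 3: overshoot 12 dB → 12/4 = 3 dB → -36.8 dBFS.

-36.8 dBFS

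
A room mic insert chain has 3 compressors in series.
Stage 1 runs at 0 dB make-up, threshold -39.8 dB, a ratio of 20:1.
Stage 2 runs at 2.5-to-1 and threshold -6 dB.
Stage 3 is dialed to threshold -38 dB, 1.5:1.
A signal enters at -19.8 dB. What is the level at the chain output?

-38.8 dB

Stage 1: -19.8 dB is 20 dB over -39.8 dB; at 20:1 that becomes 1 dB over, giving -38.8 dB.
Stage 2: below threshold (-38.8 ≤ -6); passes unchanged; output -38.8 dB.
Stage 3: -38.8 dB ≤ -38 dB, so stage 3 doesn't engage; output -38.8 dB.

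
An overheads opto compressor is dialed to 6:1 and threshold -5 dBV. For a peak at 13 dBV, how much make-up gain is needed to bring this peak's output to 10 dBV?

12 dB

Without make-up, output = threshold + overshoot/6 = -5 + 3 = -2 dBV.
Gap to target: 12 dB.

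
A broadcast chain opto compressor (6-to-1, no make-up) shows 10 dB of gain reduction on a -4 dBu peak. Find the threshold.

Gain reduction = -4 − (-14) = 10 dB; output overshoot = GR / (R − 1) = 10 / 5 = 2 dB.
Threshold = output − output overshoot = -14 − 2 = -16 dBu.

-16 dBu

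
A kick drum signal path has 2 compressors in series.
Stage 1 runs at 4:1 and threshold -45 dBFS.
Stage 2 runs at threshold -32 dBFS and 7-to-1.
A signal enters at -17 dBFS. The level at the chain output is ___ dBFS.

Stage 1: overshoot 28 dB → 28/4 = 7 dB → -38 dBFS.
Stage 2: below threshold (-38 ≤ -32); passes unchanged; output -38 dBFS.

-38 dBFS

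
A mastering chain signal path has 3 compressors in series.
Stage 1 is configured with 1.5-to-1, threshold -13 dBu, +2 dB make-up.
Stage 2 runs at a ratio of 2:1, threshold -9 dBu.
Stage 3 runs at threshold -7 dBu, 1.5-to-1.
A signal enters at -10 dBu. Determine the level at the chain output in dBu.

-9 dBu

Stage 1: -10 dBu is 3 dB over -13 dBu; at 1.5:1 that becomes 2 dB over, giving -11 dBu; +2 dB make-up → -9 dBu.
Stage 2: below threshold (-9 ≤ -9); passes unchanged; output -9 dBu.
Stage 3: -9 dBu is at or below the -7 dBu threshold — no compression; output -9 dBu.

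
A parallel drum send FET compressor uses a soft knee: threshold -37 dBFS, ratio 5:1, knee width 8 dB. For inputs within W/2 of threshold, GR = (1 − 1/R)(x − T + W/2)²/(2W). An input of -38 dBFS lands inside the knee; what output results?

-38.45 dBFS

x − T + W/2 = -38 − (-37) + 4 = 3.
GR = (1 − 1/5) × 3² / 16 = 0.8 × 9 / 16 = 0.45 dB.
Output = -38 − 0.45 = -38.45 dBFS.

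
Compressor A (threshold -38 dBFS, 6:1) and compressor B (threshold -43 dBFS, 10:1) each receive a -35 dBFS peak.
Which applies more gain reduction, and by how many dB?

B, by 4.7 dB

A: GR = 3 − 3/6 = 2.5 dB.
B: GR = 8 − 8/10 = 7.2 dB.
Difference: 4.7 dB in favour of B.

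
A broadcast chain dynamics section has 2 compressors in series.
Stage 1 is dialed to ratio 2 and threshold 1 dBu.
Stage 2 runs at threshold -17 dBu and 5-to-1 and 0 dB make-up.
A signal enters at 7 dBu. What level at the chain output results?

Stage 1: overshoot 6 dB → 6/2 = 3 dB → 4 dBu.
Stage 2: overshoot 21 dB → 21/5 = 4.2 dB → -12.8 dBu.

-12.8 dBu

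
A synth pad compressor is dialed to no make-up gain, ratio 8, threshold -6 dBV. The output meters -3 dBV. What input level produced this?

18 dBV

The compressed level sits -3 − (-6) = 3 dB over threshold.
Input overshoot = R × output overshoot = 24 dB → input = -6 + 24 = 18 dBV.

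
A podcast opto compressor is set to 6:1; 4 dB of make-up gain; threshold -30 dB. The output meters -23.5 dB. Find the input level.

Before make-up, the level was -23.5 − 4 = -27.5 dB.
Post-compression overshoot = -27.5 − (-30) = 2.5 dB.
Before 6:1 compression the overshoot was 2.5 × 6 = 15 dB, so input = -30 + 15 = -15 dB.

-15 dB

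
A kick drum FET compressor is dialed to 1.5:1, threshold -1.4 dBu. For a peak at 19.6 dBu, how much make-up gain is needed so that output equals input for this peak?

Without make-up, output = threshold + overshoot/1.5 = -1.4 + 14 = 12.6 dBu.
Gap to target: 7 dB.

7 dB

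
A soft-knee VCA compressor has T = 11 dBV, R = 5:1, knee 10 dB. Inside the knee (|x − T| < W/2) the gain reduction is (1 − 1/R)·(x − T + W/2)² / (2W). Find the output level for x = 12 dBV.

10.56 dBV

x − T + W/2 = 12 − 11 + 5 = 6.
GR = (1 − 1/5) × 6² / 20 = 0.8 × 36 / 20 = 1.44 dB.
Output = 12 − 1.44 = 10.56 dBV.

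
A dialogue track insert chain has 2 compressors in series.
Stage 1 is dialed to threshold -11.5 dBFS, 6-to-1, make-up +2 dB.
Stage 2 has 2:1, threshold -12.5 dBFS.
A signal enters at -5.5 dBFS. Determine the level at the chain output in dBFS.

Stage 1: -5.5 dBFS is 6 dB over -11.5 dBFS; at 6:1 that becomes 1 dB over, giving -10.5 dBFS; +2 dB make-up → -8.5 dBFS.
Stage 2: overshoot 4 dB → 4/2 = 2 dB → -10.5 dBFS.

-10.5 dBFS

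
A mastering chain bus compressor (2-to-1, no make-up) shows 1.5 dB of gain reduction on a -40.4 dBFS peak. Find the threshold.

Gain reduction = -40.4 − (-41.9) = 1.5 dB; output overshoot = GR / (R − 1) = 1.5 / 1 = 1.5 dB.
Threshold = output − output overshoot = -41.9 − 1.5 = -43.4 dBFS.

-43.4 dBFS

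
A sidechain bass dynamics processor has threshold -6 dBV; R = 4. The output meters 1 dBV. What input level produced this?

22 dBV

The compressed level sits 1 − (-6) = 7 dB over threshold.
Input overshoot = R × output overshoot = 28 dB → input = -6 + 28 = 22 dBV.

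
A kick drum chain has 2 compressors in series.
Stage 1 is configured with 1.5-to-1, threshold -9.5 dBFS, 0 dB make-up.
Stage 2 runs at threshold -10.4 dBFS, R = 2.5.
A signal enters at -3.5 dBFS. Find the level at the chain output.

Stage 1: overshoot 6 dB → 6/1.5 = 4 dB → -5.5 dBFS.
Stage 2: overshoot 4.9 dB → 4.9/2.5 = 1.96 dB → -8.44 dBFS.

-8.44 dBFS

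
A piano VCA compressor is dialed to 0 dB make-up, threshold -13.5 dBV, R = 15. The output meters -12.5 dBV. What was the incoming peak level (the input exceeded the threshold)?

1.5 dBV

Post-compression overshoot = -12.5 − (-13.5) = 1 dB.
Before 15:1 compression the overshoot was 1 × 15 = 15 dB, so input = -13.5 + 15 = 1.5 dBV.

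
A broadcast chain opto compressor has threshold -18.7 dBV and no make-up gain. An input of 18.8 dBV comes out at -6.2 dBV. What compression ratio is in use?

3:1

Input overshoot = 18.8 − (-18.7) = 37.5 dB; output overshoot = -6.2 − (-18.7) = 12.5 dB.
Ratio = 37.5 / 12.5 = 3.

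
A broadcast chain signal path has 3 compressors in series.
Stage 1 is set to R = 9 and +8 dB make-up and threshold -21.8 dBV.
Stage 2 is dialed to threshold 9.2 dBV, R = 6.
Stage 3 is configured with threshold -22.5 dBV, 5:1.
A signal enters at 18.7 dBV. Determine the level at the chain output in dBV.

-19.86 dBV

Stage 1: overshoot 40.5 dB → 40.5/9 = 4.5 dB → -17.3 dBV; +8 dB make-up → -9.3 dBV.
Stage 2: -9.3 dBV is at or below the 9.2 dBV threshold — no compression; output -9.3 dBV.
Stage 3: -9.3 dBV is 13.2 dB over -22.5 dBV; at 5:1 that becomes 2.64 dB over, giving -19.86 dBV.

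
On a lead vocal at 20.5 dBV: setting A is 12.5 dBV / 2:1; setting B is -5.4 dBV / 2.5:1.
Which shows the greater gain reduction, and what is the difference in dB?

B, by 11.54 dB

A: GR = 8 − 8/2 = 4 dB.
B: GR = 25.9 − 25.9/2.5 = 15.54 dB.
Difference: 11.54 dB in favour of B.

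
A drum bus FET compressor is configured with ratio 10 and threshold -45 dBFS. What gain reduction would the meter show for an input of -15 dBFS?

27 dB

Overshoot = -15 − (-45) = 30 dB.
At 10:1, output sits 30/10 = 3 dB above threshold.
Gain reduction = 30 − 3 = 27 dB.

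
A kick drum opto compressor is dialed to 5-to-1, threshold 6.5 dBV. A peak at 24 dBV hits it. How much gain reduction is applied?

The signal is 17.5 dB above threshold.
At 5:1, output sits 17.5/5 = 3.5 dB above threshold.
So the signal is attenuated by 17.5 − 3.5 = 14 dB.

14 dB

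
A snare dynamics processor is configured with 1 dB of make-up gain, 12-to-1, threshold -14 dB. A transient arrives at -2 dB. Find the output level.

The input is 12 dB above the -14 dB threshold.
12:1 compression reduces that to 12/12 = 1 dB over.
Output = -14 + 1 = -13 dB; make-up adds 1 dB, giving -12 dB.

-12 dB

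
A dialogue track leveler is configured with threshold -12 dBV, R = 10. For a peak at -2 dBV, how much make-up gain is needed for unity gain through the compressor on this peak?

9 dB

Without make-up, output = threshold + overshoot/10 = -12 + 1 = -11 dBV.
Gap to target: 9 dB.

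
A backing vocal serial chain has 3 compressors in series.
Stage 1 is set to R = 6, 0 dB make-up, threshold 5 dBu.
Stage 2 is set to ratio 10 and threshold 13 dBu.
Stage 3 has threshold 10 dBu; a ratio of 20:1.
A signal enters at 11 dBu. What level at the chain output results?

6 dBu

Stage 1: overshoot 6 dB → 6/6 = 1 dB → 6 dBu.
Stage 2: below threshold (6 ≤ 13); passes unchanged; output 6 dBu.
Stage 3: 6 dBu ≤ 10 dBu, so stage 3 doesn't engage; output 6 dBu.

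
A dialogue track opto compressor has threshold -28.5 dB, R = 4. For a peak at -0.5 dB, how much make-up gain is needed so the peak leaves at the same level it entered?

Overshoot 28 dB → 28/4 = 7 dB after compression, so the compressed level is -28.5 + 7 = -21.5 dB.
Make-up = target − compressed = -0.5 − (-21.5) = 21 dB.

21 dB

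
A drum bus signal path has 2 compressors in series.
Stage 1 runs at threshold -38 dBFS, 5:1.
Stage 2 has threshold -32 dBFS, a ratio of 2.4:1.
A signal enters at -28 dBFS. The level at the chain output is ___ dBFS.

-36 dBFS

Stage 1: 10 dB above -38 dBFS, reduced 5:1 to 2 dB above → -36 dBFS.
Stage 2: -36 dBFS is at or below the -32 dBFS threshold — no compression; output -36 dBFS.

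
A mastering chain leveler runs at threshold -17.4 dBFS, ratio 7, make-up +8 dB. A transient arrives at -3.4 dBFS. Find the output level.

-7.4 dBFS

The input is 14 dB above the -17.4 dBFS threshold.
At 7:1 the overshoot is divided by 7, leaving 2 dB above threshold.
Output = -17.4 + 2 = -15.4 dBFS; make-up adds 8 dB, giving -7.4 dBFS.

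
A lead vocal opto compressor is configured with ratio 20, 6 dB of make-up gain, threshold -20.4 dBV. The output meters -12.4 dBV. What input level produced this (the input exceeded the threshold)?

19.6 dBV

Before make-up, the level was -12.4 − 6 = -18.4 dBV.
The compressed level sits -18.4 − (-20.4) = 2 dB over threshold.
Undo the ratio: input overshoot = 2 × 20 = 40 dB, giving input = 19.6 dBV.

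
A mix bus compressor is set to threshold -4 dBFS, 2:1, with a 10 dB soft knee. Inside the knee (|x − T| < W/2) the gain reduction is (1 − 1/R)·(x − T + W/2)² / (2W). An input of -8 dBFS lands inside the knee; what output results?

x − T + W/2 = -8 − (-4) + 5 = 1.
GR = (1 − 1/2) × 1² / 20 = 0.5 × 1 / 20 = 0.025 dB.
Output = -8 − 0.025 = -8.025 dBFS.

-8.025 dBFS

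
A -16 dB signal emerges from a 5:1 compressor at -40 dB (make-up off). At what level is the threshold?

-46 dB

Gain reduction = -16 − (-40) = 24 dB; output overshoot = GR / (R − 1) = 24 / 4 = 6 dB.
Threshold = output − output overshoot = -40 − 6 = -46 dB.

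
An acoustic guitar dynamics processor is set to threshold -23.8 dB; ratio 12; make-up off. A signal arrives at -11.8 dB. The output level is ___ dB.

-22.8 dB

Overshoot: -11.8 − (-23.8) = 12 dB.
The 12 dB excess becomes 1 dB after 12:1 reduction.
Output = -23.8 + 1 = -22.8 dB.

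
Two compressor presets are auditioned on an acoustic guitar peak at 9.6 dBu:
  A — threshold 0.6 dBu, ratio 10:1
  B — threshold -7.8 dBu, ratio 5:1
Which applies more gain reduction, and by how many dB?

A: 9 dB over, compressed to 0.9 dB over, so 8.1 dB of GR.
B: 17.4 dB over, compressed to 3.48 dB over, so 13.92 dB of GR.
B reduces 5.82 dB more.

B, by 5.82 dB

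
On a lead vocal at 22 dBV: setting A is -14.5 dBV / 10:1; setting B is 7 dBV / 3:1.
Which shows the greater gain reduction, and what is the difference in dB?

A: GR = 36.5 − 36.5/10 = 32.85 dB.
B: GR = 15 − 15/3 = 10 dB.
Difference: 22.85 dB in favour of A.

A, by 22.85 dB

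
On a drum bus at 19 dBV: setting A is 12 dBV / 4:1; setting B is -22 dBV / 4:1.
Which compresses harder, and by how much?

B, by 25.5 dB

A: overshoot 7 dB → output overshoot 1.75 dB → GR 5.25 dB.
B: overshoot 41 dB → output overshoot 10.25 dB → GR 30.75 dB.
Difference: 25.5 dB in favour of B.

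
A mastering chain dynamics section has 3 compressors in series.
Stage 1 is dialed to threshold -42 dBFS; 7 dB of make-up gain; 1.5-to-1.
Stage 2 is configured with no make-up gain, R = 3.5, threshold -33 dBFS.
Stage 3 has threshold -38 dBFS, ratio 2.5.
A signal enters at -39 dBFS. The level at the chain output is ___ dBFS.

Stage 1: 3 dB above -42 dBFS, reduced 1.5:1 to 2 dB above → -40 dBFS; +7 dB make-up → -33 dBFS.
Stage 2: -33 dBFS is at or below the -33 dBFS threshold — no compression; output -33 dBFS.
Stage 3: -33 dBFS is 5 dB over -38 dBFS; at 2.5:1 that becomes 2 dB over, giving -36 dBFS.

-36 dBFS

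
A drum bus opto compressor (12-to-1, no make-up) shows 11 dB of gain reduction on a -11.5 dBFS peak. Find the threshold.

Gain reduction = -11.5 − (-22.5) = 11 dB; output overshoot = GR / (R − 1) = 11 / 11 = 1 dB.
Threshold = output − output overshoot = -22.5 − 1 = -23.5 dBFS.

-23.5 dBFS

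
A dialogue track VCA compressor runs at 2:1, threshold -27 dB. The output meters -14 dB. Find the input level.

The compressed level sits -14 − (-27) = 13 dB over threshold.
Input overshoot = R × output overshoot = 26 dB → input = -27 + 26 = -1 dB.

-1 dB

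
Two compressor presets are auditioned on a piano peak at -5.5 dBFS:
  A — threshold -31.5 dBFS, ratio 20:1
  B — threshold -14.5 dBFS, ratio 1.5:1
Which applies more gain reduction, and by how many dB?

A: GR = 26 − 26/20 = 24.7 dB.
B: GR = 9 − 9/1.5 = 3 dB.
A applies 21.7 dB more gain reduction.

A, by 21.7 dB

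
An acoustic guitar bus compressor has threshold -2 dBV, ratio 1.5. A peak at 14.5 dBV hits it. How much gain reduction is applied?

5.5 dB

Overshoot = 14.5 − (-2) = 16.5 dB.
A 1.5:1 ratio leaves 11 dB of that excess.
GR = overshoot in − overshoot out = 16.5 − 11 = 5.5 dB.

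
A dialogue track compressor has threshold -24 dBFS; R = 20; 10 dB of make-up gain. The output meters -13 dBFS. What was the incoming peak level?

Before make-up, the level was -13 − 10 = -23 dBFS.
That's 1 dB above the -24 dBFS threshold.
Input overshoot = R × output overshoot = 20 dB → input = -24 + 20 = -4 dBFS.

-4 dBFS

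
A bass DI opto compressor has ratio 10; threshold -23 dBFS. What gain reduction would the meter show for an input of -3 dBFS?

18 dB

The signal is 20 dB above threshold.
A 10:1 ratio leaves 2 dB of that excess.
So the signal is attenuated by 20 − 2 = 18 dB.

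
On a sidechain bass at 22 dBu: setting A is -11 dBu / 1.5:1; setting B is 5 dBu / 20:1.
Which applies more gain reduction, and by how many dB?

A: GR = 33 − 33/1.5 = 11 dB.
B: GR = 17 − 17/20 = 16.15 dB.
Difference: 5.15 dB in favour of B.

B, by 5.15 dB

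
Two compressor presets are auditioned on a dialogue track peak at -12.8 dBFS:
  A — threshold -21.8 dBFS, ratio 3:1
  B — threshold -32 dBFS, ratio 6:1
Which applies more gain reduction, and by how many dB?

A: overshoot 9 dB → output overshoot 3 dB → GR 6 dB.
B: overshoot 19.2 dB → output overshoot 3.2 dB → GR 16 dB.
B applies 10 dB more gain reduction.

B, by 10 dB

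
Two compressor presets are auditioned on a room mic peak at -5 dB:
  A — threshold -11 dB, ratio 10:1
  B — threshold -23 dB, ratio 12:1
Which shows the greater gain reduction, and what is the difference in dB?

B, by 11.1 dB

A: GR = 6 − 6/10 = 5.4 dB.
B: GR = 18 − 18/12 = 16.5 dB.
B applies 11.1 dB more gain reduction.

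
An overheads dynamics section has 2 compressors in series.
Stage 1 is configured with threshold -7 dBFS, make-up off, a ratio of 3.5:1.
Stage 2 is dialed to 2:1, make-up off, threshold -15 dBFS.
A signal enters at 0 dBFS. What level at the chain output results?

Stage 1: 7 dB above -7 dBFS, reduced 3.5:1 to 2 dB above → -5 dBFS.
Stage 2: 10 dB above -15 dBFS, reduced 2:1 to 5 dB above → -10 dBFS.

-10 dBFS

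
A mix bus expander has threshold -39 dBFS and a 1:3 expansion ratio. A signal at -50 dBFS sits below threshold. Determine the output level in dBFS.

Below threshold, a 1:3 expander applies gain = (3−1)×(T − x) of attenuation.
(3−1) × 11 = 22 dB, so output = -50 − 22 = -72 dBFS.

-72 dBFS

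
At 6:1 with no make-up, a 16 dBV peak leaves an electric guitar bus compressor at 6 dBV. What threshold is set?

Let T be the threshold. Output overshoot = (input overshoot)/R, so 6 − T = (16 − T)/6.
6·(6 − T) = 16 − T → 5·T = 36 − 16 = 20.
T = 20/5 = 4 dBV.

4 dBV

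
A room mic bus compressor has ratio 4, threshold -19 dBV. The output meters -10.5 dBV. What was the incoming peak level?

Post-compression overshoot = -10.5 − (-19) = 8.5 dB.
Undo the ratio: input overshoot = 8.5 × 4 = 34 dB, giving input = 15 dBV.

15 dBV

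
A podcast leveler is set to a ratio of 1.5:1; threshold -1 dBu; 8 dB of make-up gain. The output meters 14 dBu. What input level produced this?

Stripping the +8 dB make-up gives 6 dBu at the gain stage.
Post-compression overshoot = 6 − (-1) = 7 dB.
Input overshoot = R × output overshoot = 10.5 dB → input = -1 + 10.5 = 9.5 dBu.

9.5 dBu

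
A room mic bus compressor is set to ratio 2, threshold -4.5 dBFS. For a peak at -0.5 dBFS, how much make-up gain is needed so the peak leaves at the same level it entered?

2 dB

The peak compresses to -4.5 + 4/2 = -2.5 dBFS.
To reach -0.5 dBFS requires -0.5 − (-2.5) = 2 dB of make-up.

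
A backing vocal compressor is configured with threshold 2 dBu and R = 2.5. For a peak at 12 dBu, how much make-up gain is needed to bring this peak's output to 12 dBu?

6 dB

The peak compresses to 2 + 10/2.5 = 6 dBu.
To reach 12 dBu requires 12 − 6 = 6 dB of make-up.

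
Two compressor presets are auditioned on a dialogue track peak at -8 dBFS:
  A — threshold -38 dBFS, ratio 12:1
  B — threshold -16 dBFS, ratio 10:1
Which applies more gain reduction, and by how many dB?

A, by 20.3 dB

A: overshoot 30 dB → output overshoot 2.5 dB → GR 27.5 dB.
B: overshoot 8 dB → output overshoot 0.8 dB → GR 7.2 dB.
A applies 20.3 dB more gain reduction.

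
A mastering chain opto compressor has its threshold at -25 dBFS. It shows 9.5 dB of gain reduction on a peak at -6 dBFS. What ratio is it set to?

Input overshoot = -6 − (-25) = 19 dB.
Output overshoot = 19 − 9.5 = 9.5 dB.
Ratio = input overshoot / output overshoot = 19 / 9.5 = 2.

2:1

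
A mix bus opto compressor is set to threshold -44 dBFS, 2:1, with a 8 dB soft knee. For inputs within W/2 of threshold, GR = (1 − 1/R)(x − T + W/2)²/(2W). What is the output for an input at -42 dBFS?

-43.125 dBFS

x − T + W/2 = -42 − (-44) + 4 = 6.
GR = (1 − 1/2) × 6² / 16 = 0.5 × 36 / 16 = 1.125 dB.
Output = -42 − 1.125 = -43.125 dBFS.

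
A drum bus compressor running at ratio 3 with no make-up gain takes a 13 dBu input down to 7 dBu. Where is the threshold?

4 dBu

Let T be the threshold. Output overshoot = (input overshoot)/R, so 7 − T = (13 − T)/3.
3·(7 − T) = 13 − T → 2·T = 21 − 13 = 8.
T = 8/2 = 4 dBu.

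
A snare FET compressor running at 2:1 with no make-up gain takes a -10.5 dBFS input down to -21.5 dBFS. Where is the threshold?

-32.5 dBFS

Input is 22 dB above T (since output overshoot × R = input overshoot: (-21.5 − T)·2 = -10.5 − T gives T = -32.5 dBFS).
Check: -32.5 + (-10.5 − (-32.5))/2 = -32.5 + 11 = -21.5 dBFS. ✓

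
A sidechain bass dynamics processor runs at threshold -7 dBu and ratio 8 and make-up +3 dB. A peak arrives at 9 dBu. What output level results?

The input is 16 dB above the -7 dBu threshold.
At 8:1 the overshoot is divided by 8, leaving 2 dB above threshold.
Output = -7 + 2 = -5 dBu; make-up adds 3 dB, giving -2 dBu.

-2 dBu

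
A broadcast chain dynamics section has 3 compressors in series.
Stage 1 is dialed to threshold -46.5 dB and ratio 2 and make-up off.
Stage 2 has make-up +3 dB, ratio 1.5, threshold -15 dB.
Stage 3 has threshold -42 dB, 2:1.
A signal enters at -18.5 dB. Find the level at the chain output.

Stage 1: overshoot 28 dB → 28/2 = 14 dB → -32.5 dB.
Stage 2: -32.5 dB ≤ -15 dB, so stage 2 doesn't engage; make-up brings it to -29.5 dB.
Stage 3: -29.5 dB is 12.5 dB over -42 dB; at 2:1 that becomes 6.25 dB over, giving -35.75 dB.

-35.75 dB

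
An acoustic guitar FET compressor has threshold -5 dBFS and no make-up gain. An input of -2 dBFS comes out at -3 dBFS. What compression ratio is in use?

1.5:1

Input overshoot = -2 − (-5) = 3 dB; output overshoot = -3 − (-5) = 2 dB.
Ratio = 3 / 2 = 1.5.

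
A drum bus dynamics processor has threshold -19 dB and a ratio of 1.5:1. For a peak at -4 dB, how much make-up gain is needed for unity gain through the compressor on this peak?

5 dB

Overshoot 15 dB → 15/1.5 = 10 dB after compression, so the compressed level is -19 + 10 = -9 dB.
Make-up = target − compressed = -4 − (-9) = 5 dB.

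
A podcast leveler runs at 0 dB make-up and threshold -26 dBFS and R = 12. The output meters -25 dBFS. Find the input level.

-14 dBFS

That's 1 dB above the -26 dBFS threshold.
Input overshoot = R × output overshoot = 12 dB → input = -26 + 12 = -14 dBFS.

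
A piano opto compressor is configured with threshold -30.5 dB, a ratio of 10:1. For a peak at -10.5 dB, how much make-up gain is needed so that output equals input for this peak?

Without make-up, output = threshold + overshoot/10 = -30.5 + 2 = -28.5 dB.
Gap to target: 18 dB.

18 dB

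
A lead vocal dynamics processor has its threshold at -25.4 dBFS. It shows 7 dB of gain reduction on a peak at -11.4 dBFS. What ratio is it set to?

Input overshoot = -11.4 − (-25.4) = 14 dB.
Output overshoot = 14 − 7 = 7 dB.
Ratio = input overshoot / output overshoot = 14 / 7 = 2.

2:1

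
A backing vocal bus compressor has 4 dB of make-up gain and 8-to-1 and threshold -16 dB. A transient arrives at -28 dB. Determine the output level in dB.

-24 dB

-28 dB is 12 dB below the -16 dB threshold, so no gain reduction is applied.
Make-up gain adds 4 dB: -28 + 4 = -24 dB.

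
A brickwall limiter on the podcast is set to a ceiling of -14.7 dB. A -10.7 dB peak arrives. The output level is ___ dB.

A brickwall limiter is an ∞:1 compressor: any input above the ceiling is clamped to -14.7 dB.

-14.7 dB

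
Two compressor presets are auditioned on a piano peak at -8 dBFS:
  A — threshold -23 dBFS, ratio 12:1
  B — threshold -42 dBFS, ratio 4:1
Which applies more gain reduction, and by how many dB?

A: 15 dB over, compressed to 1.25 dB over, so 13.75 dB of GR.
B: 34 dB over, compressed to 8.5 dB over, so 25.5 dB of GR.
B reduces 11.75 dB more.

B, by 11.75 dB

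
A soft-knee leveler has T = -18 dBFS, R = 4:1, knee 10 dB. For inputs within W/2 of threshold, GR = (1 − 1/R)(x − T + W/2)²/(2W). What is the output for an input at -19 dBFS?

-19.6 dBFS

x − T + W/2 = -19 − (-18) + 5 = 4.
GR = (1 − 1/4) × 4² / 20 = 0.75 × 16 / 20 = 0.6 dB.
Output = -19 − 0.6 = -19.6 dBFS.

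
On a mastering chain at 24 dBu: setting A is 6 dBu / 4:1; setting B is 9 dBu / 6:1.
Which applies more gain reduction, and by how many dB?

A, by 1 dB

A: GR = 18 − 18/4 = 13.5 dB.
B: GR = 15 − 15/6 = 12.5 dB.
A reduces 1 dB more.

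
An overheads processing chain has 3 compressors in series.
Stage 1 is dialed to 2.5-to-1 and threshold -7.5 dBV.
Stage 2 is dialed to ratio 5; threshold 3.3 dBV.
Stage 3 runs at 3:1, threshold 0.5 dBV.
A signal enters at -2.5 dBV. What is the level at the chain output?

-5.5 dBV

Stage 1: overshoot 5 dB → 5/2.5 = 2 dB → -5.5 dBV.
Stage 2: -5.5 dBV is at or below the 3.3 dBV threshold — no compression; output -5.5 dBV.
Stage 3: -5.5 dBV ≤ 0.5 dBV, so stage 3 doesn't engage; output -5.5 dBV.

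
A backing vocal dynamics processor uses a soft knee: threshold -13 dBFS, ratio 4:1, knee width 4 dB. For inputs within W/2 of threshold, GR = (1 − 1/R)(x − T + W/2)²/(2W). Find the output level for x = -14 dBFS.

-14.09375 dBFS

x − T + W/2 = -14 − (-13) + 2 = 1.
GR = (1 − 1/4) × 1² / 8 = 0.75 × 1 / 8 = 0.09375 dB.
Output = -14 − 0.09375 = -14.09375 dBFS.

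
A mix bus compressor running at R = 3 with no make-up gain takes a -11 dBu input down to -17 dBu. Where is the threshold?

Let T be the threshold. Output overshoot = (input overshoot)/R, so -17 − T = (-11 − T)/3.
3·(-17 − T) = -11 − T → 2·T = -51 − (-11) = -40.
T = -40/2 = -20 dBu.

-20 dBu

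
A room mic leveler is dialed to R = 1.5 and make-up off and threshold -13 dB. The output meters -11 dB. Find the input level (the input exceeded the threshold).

That's 2 dB above the -13 dB threshold.
Before 1.5:1 compression the overshoot was 2 × 1.5 = 3 dB, so input = -13 + 3 = -10 dB.

-10 dB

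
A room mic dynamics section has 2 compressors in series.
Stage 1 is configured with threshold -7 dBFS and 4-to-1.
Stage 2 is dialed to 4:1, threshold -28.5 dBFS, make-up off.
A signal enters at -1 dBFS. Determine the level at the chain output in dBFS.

Stage 1: overshoot 6 dB → 6/4 = 1.5 dB → -5.5 dBFS.
Stage 2: overshoot 23 dB → 23/4 = 5.75 dB → -22.75 dBFS.

-22.75 dBFS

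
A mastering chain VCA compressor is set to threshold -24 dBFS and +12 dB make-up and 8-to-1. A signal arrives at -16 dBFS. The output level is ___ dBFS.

The input is 8 dB above the -24 dBFS threshold.
At 8:1 the overshoot is divided by 8, leaving 1 dB above threshold.
That puts the output at -23 dBFS; make-up adds 12 dB, giving -11 dBFS.

-11 dBFS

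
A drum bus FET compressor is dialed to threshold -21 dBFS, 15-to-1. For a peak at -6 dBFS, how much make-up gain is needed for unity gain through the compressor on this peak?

The peak compresses to -21 + 15/15 = -20 dBFS.
To reach -6 dBFS requires -6 − (-20) = 14 dB of make-up.

14 dB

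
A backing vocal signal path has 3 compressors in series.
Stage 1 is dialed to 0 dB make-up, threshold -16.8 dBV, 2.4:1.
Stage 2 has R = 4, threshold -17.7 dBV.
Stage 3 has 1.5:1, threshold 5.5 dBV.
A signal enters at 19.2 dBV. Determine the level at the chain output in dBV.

-13.725 dBV

Stage 1: overshoot 36 dB → 36/2.4 = 15 dB → -1.8 dBV.
Stage 2: overshoot 15.9 dB → 15.9/4 = 3.975 dB → -13.725 dBV.
Stage 3: -13.725 dBV ≤ 5.5 dBV, so stage 3 doesn't engage; output -13.725 dBV.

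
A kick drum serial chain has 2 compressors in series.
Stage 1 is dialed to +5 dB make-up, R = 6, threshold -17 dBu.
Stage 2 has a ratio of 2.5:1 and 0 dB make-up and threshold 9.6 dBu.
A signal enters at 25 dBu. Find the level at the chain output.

-5 dBu

Stage 1: 42 dB above -17 dBu, reduced 6:1 to 7 dB above → -10 dBu; +5 dB make-up → -5 dBu.
Stage 2: -5 dBu ≤ 9.6 dBu, so stage 2 doesn't engage; output -5 dBu.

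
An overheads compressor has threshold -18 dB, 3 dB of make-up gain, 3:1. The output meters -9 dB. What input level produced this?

Remove make-up: -9 − 3 = -12 dB.
Post-compression overshoot = -12 − (-18) = 6 dB.
Undo the ratio: input overshoot = 6 × 3 = 18 dB, giving input = 0 dB.

0 dB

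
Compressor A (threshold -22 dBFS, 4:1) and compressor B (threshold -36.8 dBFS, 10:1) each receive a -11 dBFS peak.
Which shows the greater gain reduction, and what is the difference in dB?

B, by 14.97 dB

A: 11 dB over, compressed to 2.75 dB over, so 8.25 dB of GR.
B: 25.8 dB over, compressed to 2.58 dB over, so 23.22 dB of GR.
B reduces 14.97 dB more.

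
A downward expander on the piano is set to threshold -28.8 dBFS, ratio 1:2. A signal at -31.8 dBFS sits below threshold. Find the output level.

-34.8 dBFS

Undershoot = (-28.8) − (-31.8) = 3 dB.
At 1:2, that expands to 6 dB under threshold.
Output = -28.8 − 6 = -34.8 dBFS.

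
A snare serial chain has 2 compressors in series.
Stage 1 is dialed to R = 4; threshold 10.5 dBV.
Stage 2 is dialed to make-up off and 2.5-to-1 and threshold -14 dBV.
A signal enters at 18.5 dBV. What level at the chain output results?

Stage 1: 8 dB above 10.5 dBV, reduced 4:1 to 2 dB above → 12.5 dBV.
Stage 2: 12.5 dBV is 26.5 dB over -14 dBV; at 2.5:1 that becomes 10.6 dB over, giving -3.4 dBV.

-3.4 dBV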